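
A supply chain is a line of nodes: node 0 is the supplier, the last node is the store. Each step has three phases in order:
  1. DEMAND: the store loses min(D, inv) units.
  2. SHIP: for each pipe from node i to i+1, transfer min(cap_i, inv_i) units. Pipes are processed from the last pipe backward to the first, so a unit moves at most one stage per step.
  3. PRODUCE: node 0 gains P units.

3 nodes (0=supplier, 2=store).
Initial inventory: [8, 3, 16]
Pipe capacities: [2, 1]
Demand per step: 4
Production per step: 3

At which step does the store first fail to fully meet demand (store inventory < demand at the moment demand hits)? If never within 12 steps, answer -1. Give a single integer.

Step 1: demand=4,sold=4 ship[1->2]=1 ship[0->1]=2 prod=3 -> [9 4 13]
Step 2: demand=4,sold=4 ship[1->2]=1 ship[0->1]=2 prod=3 -> [10 5 10]
Step 3: demand=4,sold=4 ship[1->2]=1 ship[0->1]=2 prod=3 -> [11 6 7]
Step 4: demand=4,sold=4 ship[1->2]=1 ship[0->1]=2 prod=3 -> [12 7 4]
Step 5: demand=4,sold=4 ship[1->2]=1 ship[0->1]=2 prod=3 -> [13 8 1]
Step 6: demand=4,sold=1 ship[1->2]=1 ship[0->1]=2 prod=3 -> [14 9 1]
Step 7: demand=4,sold=1 ship[1->2]=1 ship[0->1]=2 prod=3 -> [15 10 1]
Step 8: demand=4,sold=1 ship[1->2]=1 ship[0->1]=2 prod=3 -> [16 11 1]
Step 9: demand=4,sold=1 ship[1->2]=1 ship[0->1]=2 prod=3 -> [17 12 1]
Step 10: demand=4,sold=1 ship[1->2]=1 ship[0->1]=2 prod=3 -> [18 13 1]
Step 11: demand=4,sold=1 ship[1->2]=1 ship[0->1]=2 prod=3 -> [19 14 1]
Step 12: demand=4,sold=1 ship[1->2]=1 ship[0->1]=2 prod=3 -> [20 15 1]
First stockout at step 6

6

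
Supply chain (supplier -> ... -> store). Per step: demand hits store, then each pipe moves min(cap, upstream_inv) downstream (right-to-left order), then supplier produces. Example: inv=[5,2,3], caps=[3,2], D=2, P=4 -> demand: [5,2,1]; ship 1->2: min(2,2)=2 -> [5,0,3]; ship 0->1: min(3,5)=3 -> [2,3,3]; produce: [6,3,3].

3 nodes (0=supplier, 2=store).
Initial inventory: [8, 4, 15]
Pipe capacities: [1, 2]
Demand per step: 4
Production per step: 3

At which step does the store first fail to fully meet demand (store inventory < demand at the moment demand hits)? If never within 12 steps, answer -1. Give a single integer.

Step 1: demand=4,sold=4 ship[1->2]=2 ship[0->1]=1 prod=3 -> [10 3 13]
Step 2: demand=4,sold=4 ship[1->2]=2 ship[0->1]=1 prod=3 -> [12 2 11]
Step 3: demand=4,sold=4 ship[1->2]=2 ship[0->1]=1 prod=3 -> [14 1 9]
Step 4: demand=4,sold=4 ship[1->2]=1 ship[0->1]=1 prod=3 -> [16 1 6]
Step 5: demand=4,sold=4 ship[1->2]=1 ship[0->1]=1 prod=3 -> [18 1 3]
Step 6: demand=4,sold=3 ship[1->2]=1 ship[0->1]=1 prod=3 -> [20 1 1]
Step 7: demand=4,sold=1 ship[1->2]=1 ship[0->1]=1 prod=3 -> [22 1 1]
Step 8: demand=4,sold=1 ship[1->2]=1 ship[0->1]=1 prod=3 -> [24 1 1]
Step 9: demand=4,sold=1 ship[1->2]=1 ship[0->1]=1 prod=3 -> [26 1 1]
Step 10: demand=4,sold=1 ship[1->2]=1 ship[0->1]=1 prod=3 -> [28 1 1]
Step 11: demand=4,sold=1 ship[1->2]=1 ship[0->1]=1 prod=3 -> [30 1 1]
Step 12: demand=4,sold=1 ship[1->2]=1 ship[0->1]=1 prod=3 -> [32 1 1]
First stockout at step 6

6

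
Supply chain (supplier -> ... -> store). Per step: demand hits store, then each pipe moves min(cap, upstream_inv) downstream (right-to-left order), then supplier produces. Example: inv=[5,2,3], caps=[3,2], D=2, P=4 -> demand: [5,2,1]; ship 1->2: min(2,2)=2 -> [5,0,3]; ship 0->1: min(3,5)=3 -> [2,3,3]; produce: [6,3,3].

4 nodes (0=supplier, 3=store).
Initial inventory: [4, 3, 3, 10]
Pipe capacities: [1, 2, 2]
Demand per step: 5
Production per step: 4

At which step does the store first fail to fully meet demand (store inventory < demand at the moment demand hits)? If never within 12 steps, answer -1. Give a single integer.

Step 1: demand=5,sold=5 ship[2->3]=2 ship[1->2]=2 ship[0->1]=1 prod=4 -> [7 2 3 7]
Step 2: demand=5,sold=5 ship[2->3]=2 ship[1->2]=2 ship[0->1]=1 prod=4 -> [10 1 3 4]
Step 3: demand=5,sold=4 ship[2->3]=2 ship[1->2]=1 ship[0->1]=1 prod=4 -> [13 1 2 2]
Step 4: demand=5,sold=2 ship[2->3]=2 ship[1->2]=1 ship[0->1]=1 prod=4 -> [16 1 1 2]
Step 5: demand=5,sold=2 ship[2->3]=1 ship[1->2]=1 ship[0->1]=1 prod=4 -> [19 1 1 1]
Step 6: demand=5,sold=1 ship[2->3]=1 ship[1->2]=1 ship[0->1]=1 prod=4 -> [22 1 1 1]
Step 7: demand=5,sold=1 ship[2->3]=1 ship[1->2]=1 ship[0->1]=1 prod=4 -> [25 1 1 1]
Step 8: demand=5,sold=1 ship[2->3]=1 ship[1->2]=1 ship[0->1]=1 prod=4 -> [28 1 1 1]
Step 9: demand=5,sold=1 ship[2->3]=1 ship[1->2]=1 ship[0->1]=1 prod=4 -> [31 1 1 1]
Step 10: demand=5,sold=1 ship[2->3]=1 ship[1->2]=1 ship[0->1]=1 prod=4 -> [34 1 1 1]
Step 11: demand=5,sold=1 ship[2->3]=1 ship[1->2]=1 ship[0->1]=1 prod=4 -> [37 1 1 1]
Step 12: demand=5,sold=1 ship[2->3]=1 ship[1->2]=1 ship[0->1]=1 prod=4 -> [40 1 1 1]
First stockout at step 3

3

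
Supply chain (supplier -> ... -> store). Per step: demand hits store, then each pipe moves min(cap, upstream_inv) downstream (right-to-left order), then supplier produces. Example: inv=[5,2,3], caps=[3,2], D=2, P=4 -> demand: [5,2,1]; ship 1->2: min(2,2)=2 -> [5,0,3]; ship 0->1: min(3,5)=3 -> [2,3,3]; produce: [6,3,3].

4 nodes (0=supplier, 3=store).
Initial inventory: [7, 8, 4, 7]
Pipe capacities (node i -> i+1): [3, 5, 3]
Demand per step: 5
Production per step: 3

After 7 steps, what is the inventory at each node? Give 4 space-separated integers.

Step 1: demand=5,sold=5 ship[2->3]=3 ship[1->2]=5 ship[0->1]=3 prod=3 -> inv=[7 6 6 5]
Step 2: demand=5,sold=5 ship[2->3]=3 ship[1->2]=5 ship[0->1]=3 prod=3 -> inv=[7 4 8 3]
Step 3: demand=5,sold=3 ship[2->3]=3 ship[1->2]=4 ship[0->1]=3 prod=3 -> inv=[7 3 9 3]
Step 4: demand=5,sold=3 ship[2->3]=3 ship[1->2]=3 ship[0->1]=3 prod=3 -> inv=[7 3 9 3]
Step 5: demand=5,sold=3 ship[2->3]=3 ship[1->2]=3 ship[0->1]=3 prod=3 -> inv=[7 3 9 3]
Step 6: demand=5,sold=3 ship[2->3]=3 ship[1->2]=3 ship[0->1]=3 prod=3 -> inv=[7 3 9 3]
Step 7: demand=5,sold=3 ship[2->3]=3 ship[1->2]=3 ship[0->1]=3 prod=3 -> inv=[7 3 9 3]

7 3 9 3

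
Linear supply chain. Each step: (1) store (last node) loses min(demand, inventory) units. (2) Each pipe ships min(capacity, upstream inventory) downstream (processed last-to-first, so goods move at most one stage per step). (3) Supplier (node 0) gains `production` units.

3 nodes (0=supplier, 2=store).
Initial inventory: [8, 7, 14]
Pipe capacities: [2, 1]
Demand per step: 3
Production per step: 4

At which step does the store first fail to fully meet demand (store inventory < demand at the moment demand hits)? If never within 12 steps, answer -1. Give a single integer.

Step 1: demand=3,sold=3 ship[1->2]=1 ship[0->1]=2 prod=4 -> [10 8 12]
Step 2: demand=3,sold=3 ship[1->2]=1 ship[0->1]=2 prod=4 -> [12 9 10]
Step 3: demand=3,sold=3 ship[1->2]=1 ship[0->1]=2 prod=4 -> [14 10 8]
Step 4: demand=3,sold=3 ship[1->2]=1 ship[0->1]=2 prod=4 -> [16 11 6]
Step 5: demand=3,sold=3 ship[1->2]=1 ship[0->1]=2 prod=4 -> [18 12 4]
Step 6: demand=3,sold=3 ship[1->2]=1 ship[0->1]=2 prod=4 -> [20 13 2]
Step 7: demand=3,sold=2 ship[1->2]=1 ship[0->1]=2 prod=4 -> [22 14 1]
Step 8: demand=3,sold=1 ship[1->2]=1 ship[0->1]=2 prod=4 -> [24 15 1]
Step 9: demand=3,sold=1 ship[1->2]=1 ship[0->1]=2 prod=4 -> [26 16 1]
Step 10: demand=3,sold=1 ship[1->2]=1 ship[0->1]=2 prod=4 -> [28 17 1]
Step 11: demand=3,sold=1 ship[1->2]=1 ship[0->1]=2 prod=4 -> [30 18 1]
Step 12: demand=3,sold=1 ship[1->2]=1 ship[0->1]=2 prod=4 -> [32 19 1]
First stockout at step 7

7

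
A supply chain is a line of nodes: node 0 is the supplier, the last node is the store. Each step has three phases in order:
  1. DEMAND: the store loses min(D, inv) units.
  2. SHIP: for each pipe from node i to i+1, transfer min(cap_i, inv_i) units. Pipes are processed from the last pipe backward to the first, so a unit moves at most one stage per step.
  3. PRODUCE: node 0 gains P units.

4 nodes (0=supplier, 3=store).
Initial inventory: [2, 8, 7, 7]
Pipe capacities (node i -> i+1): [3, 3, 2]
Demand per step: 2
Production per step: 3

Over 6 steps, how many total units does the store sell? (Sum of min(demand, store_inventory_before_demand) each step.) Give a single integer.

Answer: 12

Derivation:
Step 1: sold=2 (running total=2) -> [3 7 8 7]
Step 2: sold=2 (running total=4) -> [3 7 9 7]
Step 3: sold=2 (running total=6) -> [3 7 10 7]
Step 4: sold=2 (running total=8) -> [3 7 11 7]
Step 5: sold=2 (running total=10) -> [3 7 12 7]
Step 6: sold=2 (running total=12) -> [3 7 13 7]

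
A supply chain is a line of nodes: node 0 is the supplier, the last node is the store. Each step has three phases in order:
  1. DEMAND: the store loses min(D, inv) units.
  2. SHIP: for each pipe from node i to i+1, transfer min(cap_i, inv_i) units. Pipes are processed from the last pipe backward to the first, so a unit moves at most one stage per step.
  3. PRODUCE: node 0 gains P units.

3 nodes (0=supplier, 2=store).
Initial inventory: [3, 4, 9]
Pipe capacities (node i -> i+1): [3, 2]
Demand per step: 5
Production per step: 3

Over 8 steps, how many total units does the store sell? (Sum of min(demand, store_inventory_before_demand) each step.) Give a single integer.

Answer: 23

Derivation:
Step 1: sold=5 (running total=5) -> [3 5 6]
Step 2: sold=5 (running total=10) -> [3 6 3]
Step 3: sold=3 (running total=13) -> [3 7 2]
Step 4: sold=2 (running total=15) -> [3 8 2]
Step 5: sold=2 (running total=17) -> [3 9 2]
Step 6: sold=2 (running total=19) -> [3 10 2]
Step 7: sold=2 (running total=21) -> [3 11 2]
Step 8: sold=2 (running total=23) -> [3 12 2]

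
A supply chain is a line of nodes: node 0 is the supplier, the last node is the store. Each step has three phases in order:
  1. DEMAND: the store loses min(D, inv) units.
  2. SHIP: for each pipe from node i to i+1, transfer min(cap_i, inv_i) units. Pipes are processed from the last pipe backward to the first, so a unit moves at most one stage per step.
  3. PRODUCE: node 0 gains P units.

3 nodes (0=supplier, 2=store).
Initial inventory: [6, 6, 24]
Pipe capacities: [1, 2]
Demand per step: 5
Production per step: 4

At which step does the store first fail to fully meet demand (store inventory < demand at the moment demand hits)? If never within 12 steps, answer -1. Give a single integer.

Step 1: demand=5,sold=5 ship[1->2]=2 ship[0->1]=1 prod=4 -> [9 5 21]
Step 2: demand=5,sold=5 ship[1->2]=2 ship[0->1]=1 prod=4 -> [12 4 18]
Step 3: demand=5,sold=5 ship[1->2]=2 ship[0->1]=1 prod=4 -> [15 3 15]
Step 4: demand=5,sold=5 ship[1->2]=2 ship[0->1]=1 prod=4 -> [18 2 12]
Step 5: demand=5,sold=5 ship[1->2]=2 ship[0->1]=1 prod=4 -> [21 1 9]
Step 6: demand=5,sold=5 ship[1->2]=1 ship[0->1]=1 prod=4 -> [24 1 5]
Step 7: demand=5,sold=5 ship[1->2]=1 ship[0->1]=1 prod=4 -> [27 1 1]
Step 8: demand=5,sold=1 ship[1->2]=1 ship[0->1]=1 prod=4 -> [30 1 1]
Step 9: demand=5,sold=1 ship[1->2]=1 ship[0->1]=1 prod=4 -> [33 1 1]
Step 10: demand=5,sold=1 ship[1->2]=1 ship[0->1]=1 prod=4 -> [36 1 1]
Step 11: demand=5,sold=1 ship[1->2]=1 ship[0->1]=1 prod=4 -> [39 1 1]
Step 12: demand=5,sold=1 ship[1->2]=1 ship[0->1]=1 prod=4 -> [42 1 1]
First stockout at step 8

8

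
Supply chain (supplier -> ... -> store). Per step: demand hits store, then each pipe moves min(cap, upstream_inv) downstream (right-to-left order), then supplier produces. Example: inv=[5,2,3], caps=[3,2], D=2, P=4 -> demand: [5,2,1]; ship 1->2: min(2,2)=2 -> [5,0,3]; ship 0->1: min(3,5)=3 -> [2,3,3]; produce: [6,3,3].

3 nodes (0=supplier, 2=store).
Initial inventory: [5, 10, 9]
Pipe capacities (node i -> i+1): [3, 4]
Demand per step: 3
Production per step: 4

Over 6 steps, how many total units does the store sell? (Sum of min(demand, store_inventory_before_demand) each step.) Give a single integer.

Answer: 18

Derivation:
Step 1: sold=3 (running total=3) -> [6 9 10]
Step 2: sold=3 (running total=6) -> [7 8 11]
Step 3: sold=3 (running total=9) -> [8 7 12]
Step 4: sold=3 (running total=12) -> [9 6 13]
Step 5: sold=3 (running total=15) -> [10 5 14]
Step 6: sold=3 (running total=18) -> [11 4 15]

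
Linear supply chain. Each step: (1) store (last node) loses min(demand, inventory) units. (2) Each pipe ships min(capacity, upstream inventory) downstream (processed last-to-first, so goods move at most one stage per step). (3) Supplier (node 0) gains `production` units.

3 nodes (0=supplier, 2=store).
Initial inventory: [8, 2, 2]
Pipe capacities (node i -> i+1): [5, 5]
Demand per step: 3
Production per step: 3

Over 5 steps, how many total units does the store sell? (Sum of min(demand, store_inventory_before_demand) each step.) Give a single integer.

Step 1: sold=2 (running total=2) -> [6 5 2]
Step 2: sold=2 (running total=4) -> [4 5 5]
Step 3: sold=3 (running total=7) -> [3 4 7]
Step 4: sold=3 (running total=10) -> [3 3 8]
Step 5: sold=3 (running total=13) -> [3 3 8]

Answer: 13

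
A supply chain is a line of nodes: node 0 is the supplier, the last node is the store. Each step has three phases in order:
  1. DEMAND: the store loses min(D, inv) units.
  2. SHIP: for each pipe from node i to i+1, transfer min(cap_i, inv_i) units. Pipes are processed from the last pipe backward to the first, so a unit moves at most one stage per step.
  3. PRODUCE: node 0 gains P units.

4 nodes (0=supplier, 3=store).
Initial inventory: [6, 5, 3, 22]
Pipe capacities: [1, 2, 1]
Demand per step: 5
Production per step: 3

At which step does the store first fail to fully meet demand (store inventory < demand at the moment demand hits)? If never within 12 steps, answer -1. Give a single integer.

Step 1: demand=5,sold=5 ship[2->3]=1 ship[1->2]=2 ship[0->1]=1 prod=3 -> [8 4 4 18]
Step 2: demand=5,sold=5 ship[2->3]=1 ship[1->2]=2 ship[0->1]=1 prod=3 -> [10 3 5 14]
Step 3: demand=5,sold=5 ship[2->3]=1 ship[1->2]=2 ship[0->1]=1 prod=3 -> [12 2 6 10]
Step 4: demand=5,sold=5 ship[2->3]=1 ship[1->2]=2 ship[0->1]=1 prod=3 -> [14 1 7 6]
Step 5: demand=5,sold=5 ship[2->3]=1 ship[1->2]=1 ship[0->1]=1 prod=3 -> [16 1 7 2]
Step 6: demand=5,sold=2 ship[2->3]=1 ship[1->2]=1 ship[0->1]=1 prod=3 -> [18 1 7 1]
Step 7: demand=5,sold=1 ship[2->3]=1 ship[1->2]=1 ship[0->1]=1 prod=3 -> [20 1 7 1]
Step 8: demand=5,sold=1 ship[2->3]=1 ship[1->2]=1 ship[0->1]=1 prod=3 -> [22 1 7 1]
Step 9: demand=5,sold=1 ship[2->3]=1 ship[1->2]=1 ship[0->1]=1 prod=3 -> [24 1 7 1]
Step 10: demand=5,sold=1 ship[2->3]=1 ship[1->2]=1 ship[0->1]=1 prod=3 -> [26 1 7 1]
Step 11: demand=5,sold=1 ship[2->3]=1 ship[1->2]=1 ship[0->1]=1 prod=3 -> [28 1 7 1]
Step 12: demand=5,sold=1 ship[2->3]=1 ship[1->2]=1 ship[0->1]=1 prod=3 -> [30 1 7 1]
First stockout at step 6

6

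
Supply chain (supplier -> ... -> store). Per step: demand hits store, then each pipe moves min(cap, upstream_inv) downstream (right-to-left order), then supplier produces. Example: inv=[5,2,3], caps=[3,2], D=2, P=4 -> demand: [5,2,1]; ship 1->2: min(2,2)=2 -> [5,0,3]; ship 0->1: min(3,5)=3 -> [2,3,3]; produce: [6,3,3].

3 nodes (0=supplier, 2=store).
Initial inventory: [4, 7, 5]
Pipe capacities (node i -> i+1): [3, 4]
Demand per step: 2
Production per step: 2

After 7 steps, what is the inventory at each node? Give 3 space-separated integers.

Step 1: demand=2,sold=2 ship[1->2]=4 ship[0->1]=3 prod=2 -> inv=[3 6 7]
Step 2: demand=2,sold=2 ship[1->2]=4 ship[0->1]=3 prod=2 -> inv=[2 5 9]
Step 3: demand=2,sold=2 ship[1->2]=4 ship[0->1]=2 prod=2 -> inv=[2 3 11]
Step 4: demand=2,sold=2 ship[1->2]=3 ship[0->1]=2 prod=2 -> inv=[2 2 12]
Step 5: demand=2,sold=2 ship[1->2]=2 ship[0->1]=2 prod=2 -> inv=[2 2 12]
Step 6: demand=2,sold=2 ship[1->2]=2 ship[0->1]=2 prod=2 -> inv=[2 2 12]
Step 7: demand=2,sold=2 ship[1->2]=2 ship[0->1]=2 prod=2 -> inv=[2 2 12]

2 2 12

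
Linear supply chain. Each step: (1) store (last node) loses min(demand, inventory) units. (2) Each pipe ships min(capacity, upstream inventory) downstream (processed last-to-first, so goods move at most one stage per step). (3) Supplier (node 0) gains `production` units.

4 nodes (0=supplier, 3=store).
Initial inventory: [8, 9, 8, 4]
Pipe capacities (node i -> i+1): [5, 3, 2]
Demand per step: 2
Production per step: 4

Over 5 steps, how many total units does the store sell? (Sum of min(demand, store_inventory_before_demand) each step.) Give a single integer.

Answer: 10

Derivation:
Step 1: sold=2 (running total=2) -> [7 11 9 4]
Step 2: sold=2 (running total=4) -> [6 13 10 4]
Step 3: sold=2 (running total=6) -> [5 15 11 4]
Step 4: sold=2 (running total=8) -> [4 17 12 4]
Step 5: sold=2 (running total=10) -> [4 18 13 4]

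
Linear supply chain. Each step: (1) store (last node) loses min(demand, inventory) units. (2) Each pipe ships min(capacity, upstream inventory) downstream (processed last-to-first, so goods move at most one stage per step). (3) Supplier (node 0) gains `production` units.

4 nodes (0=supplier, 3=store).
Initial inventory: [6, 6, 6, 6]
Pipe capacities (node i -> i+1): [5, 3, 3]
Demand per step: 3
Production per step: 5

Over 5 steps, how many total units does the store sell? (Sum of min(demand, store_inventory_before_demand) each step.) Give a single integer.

Answer: 15

Derivation:
Step 1: sold=3 (running total=3) -> [6 8 6 6]
Step 2: sold=3 (running total=6) -> [6 10 6 6]
Step 3: sold=3 (running total=9) -> [6 12 6 6]
Step 4: sold=3 (running total=12) -> [6 14 6 6]
Step 5: sold=3 (running total=15) -> [6 16 6 6]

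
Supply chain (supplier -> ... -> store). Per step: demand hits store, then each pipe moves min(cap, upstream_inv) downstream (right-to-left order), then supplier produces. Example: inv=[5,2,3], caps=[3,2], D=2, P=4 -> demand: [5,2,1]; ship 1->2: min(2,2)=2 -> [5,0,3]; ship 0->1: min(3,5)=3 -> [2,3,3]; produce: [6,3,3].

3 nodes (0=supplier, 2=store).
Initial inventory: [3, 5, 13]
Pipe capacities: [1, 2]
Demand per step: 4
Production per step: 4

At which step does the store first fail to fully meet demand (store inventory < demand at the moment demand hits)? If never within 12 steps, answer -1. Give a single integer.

Step 1: demand=4,sold=4 ship[1->2]=2 ship[0->1]=1 prod=4 -> [6 4 11]
Step 2: demand=4,sold=4 ship[1->2]=2 ship[0->1]=1 prod=4 -> [9 3 9]
Step 3: demand=4,sold=4 ship[1->2]=2 ship[0->1]=1 prod=4 -> [12 2 7]
Step 4: demand=4,sold=4 ship[1->2]=2 ship[0->1]=1 prod=4 -> [15 1 5]
Step 5: demand=4,sold=4 ship[1->2]=1 ship[0->1]=1 prod=4 -> [18 1 2]
Step 6: demand=4,sold=2 ship[1->2]=1 ship[0->1]=1 prod=4 -> [21 1 1]
Step 7: demand=4,sold=1 ship[1->2]=1 ship[0->1]=1 prod=4 -> [24 1 1]
Step 8: demand=4,sold=1 ship[1->2]=1 ship[0->1]=1 prod=4 -> [27 1 1]
Step 9: demand=4,sold=1 ship[1->2]=1 ship[0->1]=1 prod=4 -> [30 1 1]
Step 10: demand=4,sold=1 ship[1->2]=1 ship[0->1]=1 prod=4 -> [33 1 1]
Step 11: demand=4,sold=1 ship[1->2]=1 ship[0->1]=1 prod=4 -> [36 1 1]
Step 12: demand=4,sold=1 ship[1->2]=1 ship[0->1]=1 prod=4 -> [39 1 1]
First stockout at step 6

6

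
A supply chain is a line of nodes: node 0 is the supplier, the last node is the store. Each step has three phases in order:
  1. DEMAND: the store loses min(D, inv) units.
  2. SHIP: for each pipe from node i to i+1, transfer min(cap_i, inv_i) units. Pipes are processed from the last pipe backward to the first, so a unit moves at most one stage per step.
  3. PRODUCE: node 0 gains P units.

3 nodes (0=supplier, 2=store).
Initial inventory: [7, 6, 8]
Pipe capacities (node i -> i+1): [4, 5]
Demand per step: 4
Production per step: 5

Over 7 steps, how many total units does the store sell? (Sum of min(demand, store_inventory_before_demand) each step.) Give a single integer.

Step 1: sold=4 (running total=4) -> [8 5 9]
Step 2: sold=4 (running total=8) -> [9 4 10]
Step 3: sold=4 (running total=12) -> [10 4 10]
Step 4: sold=4 (running total=16) -> [11 4 10]
Step 5: sold=4 (running total=20) -> [12 4 10]
Step 6: sold=4 (running total=24) -> [13 4 10]
Step 7: sold=4 (running total=28) -> [14 4 10]

Answer: 28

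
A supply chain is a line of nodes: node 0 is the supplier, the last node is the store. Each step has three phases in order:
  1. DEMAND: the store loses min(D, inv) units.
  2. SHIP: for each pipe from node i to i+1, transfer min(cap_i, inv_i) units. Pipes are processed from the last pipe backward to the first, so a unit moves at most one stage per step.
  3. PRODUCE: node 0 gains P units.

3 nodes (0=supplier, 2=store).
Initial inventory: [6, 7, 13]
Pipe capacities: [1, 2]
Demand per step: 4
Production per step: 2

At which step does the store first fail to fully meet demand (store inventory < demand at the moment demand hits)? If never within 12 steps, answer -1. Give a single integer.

Step 1: demand=4,sold=4 ship[1->2]=2 ship[0->1]=1 prod=2 -> [7 6 11]
Step 2: demand=4,sold=4 ship[1->2]=2 ship[0->1]=1 prod=2 -> [8 5 9]
Step 3: demand=4,sold=4 ship[1->2]=2 ship[0->1]=1 prod=2 -> [9 4 7]
Step 4: demand=4,sold=4 ship[1->2]=2 ship[0->1]=1 prod=2 -> [10 3 5]
Step 5: demand=4,sold=4 ship[1->2]=2 ship[0->1]=1 prod=2 -> [11 2 3]
Step 6: demand=4,sold=3 ship[1->2]=2 ship[0->1]=1 prod=2 -> [12 1 2]
Step 7: demand=4,sold=2 ship[1->2]=1 ship[0->1]=1 prod=2 -> [13 1 1]
Step 8: demand=4,sold=1 ship[1->2]=1 ship[0->1]=1 prod=2 -> [14 1 1]
Step 9: demand=4,sold=1 ship[1->2]=1 ship[0->1]=1 prod=2 -> [15 1 1]
Step 10: demand=4,sold=1 ship[1->2]=1 ship[0->1]=1 prod=2 -> [16 1 1]
Step 11: demand=4,sold=1 ship[1->2]=1 ship[0->1]=1 prod=2 -> [17 1 1]
Step 12: demand=4,sold=1 ship[1->2]=1 ship[0->1]=1 prod=2 -> [18 1 1]
First stockout at step 6

6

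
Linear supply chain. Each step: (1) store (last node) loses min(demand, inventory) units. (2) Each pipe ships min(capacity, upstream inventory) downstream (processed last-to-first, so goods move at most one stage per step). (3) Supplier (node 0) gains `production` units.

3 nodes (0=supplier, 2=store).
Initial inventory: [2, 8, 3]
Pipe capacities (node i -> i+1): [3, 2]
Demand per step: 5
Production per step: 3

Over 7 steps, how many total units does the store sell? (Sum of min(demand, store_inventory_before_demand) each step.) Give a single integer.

Answer: 15

Derivation:
Step 1: sold=3 (running total=3) -> [3 8 2]
Step 2: sold=2 (running total=5) -> [3 9 2]
Step 3: sold=2 (running total=7) -> [3 10 2]
Step 4: sold=2 (running total=9) -> [3 11 2]
Step 5: sold=2 (running total=11) -> [3 12 2]
Step 6: sold=2 (running total=13) -> [3 13 2]
Step 7: sold=2 (running total=15) -> [3 14 2]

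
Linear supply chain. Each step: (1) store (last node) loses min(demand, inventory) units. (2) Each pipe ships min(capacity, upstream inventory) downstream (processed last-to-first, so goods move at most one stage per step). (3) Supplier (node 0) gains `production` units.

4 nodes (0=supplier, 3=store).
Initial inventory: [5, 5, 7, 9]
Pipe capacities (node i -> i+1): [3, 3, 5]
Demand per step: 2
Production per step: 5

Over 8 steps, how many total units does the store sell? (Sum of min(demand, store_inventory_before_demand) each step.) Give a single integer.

Answer: 16

Derivation:
Step 1: sold=2 (running total=2) -> [7 5 5 12]
Step 2: sold=2 (running total=4) -> [9 5 3 15]
Step 3: sold=2 (running total=6) -> [11 5 3 16]
Step 4: sold=2 (running total=8) -> [13 5 3 17]
Step 5: sold=2 (running total=10) -> [15 5 3 18]
Step 6: sold=2 (running total=12) -> [17 5 3 19]
Step 7: sold=2 (running total=14) -> [19 5 3 20]
Step 8: sold=2 (running total=16) -> [21 5 3 21]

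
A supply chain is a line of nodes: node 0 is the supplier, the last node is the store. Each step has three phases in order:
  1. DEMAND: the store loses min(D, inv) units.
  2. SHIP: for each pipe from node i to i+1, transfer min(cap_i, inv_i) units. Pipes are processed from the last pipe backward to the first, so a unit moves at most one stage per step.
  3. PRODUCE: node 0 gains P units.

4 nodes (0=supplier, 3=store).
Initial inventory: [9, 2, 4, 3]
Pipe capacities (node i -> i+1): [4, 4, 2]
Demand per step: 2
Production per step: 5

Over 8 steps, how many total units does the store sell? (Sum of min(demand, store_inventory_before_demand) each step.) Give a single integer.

Answer: 16

Derivation:
Step 1: sold=2 (running total=2) -> [10 4 4 3]
Step 2: sold=2 (running total=4) -> [11 4 6 3]
Step 3: sold=2 (running total=6) -> [12 4 8 3]
Step 4: sold=2 (running total=8) -> [13 4 10 3]
Step 5: sold=2 (running total=10) -> [14 4 12 3]
Step 6: sold=2 (running total=12) -> [15 4 14 3]
Step 7: sold=2 (running total=14) -> [16 4 16 3]
Step 8: sold=2 (running total=16) -> [17 4 18 3]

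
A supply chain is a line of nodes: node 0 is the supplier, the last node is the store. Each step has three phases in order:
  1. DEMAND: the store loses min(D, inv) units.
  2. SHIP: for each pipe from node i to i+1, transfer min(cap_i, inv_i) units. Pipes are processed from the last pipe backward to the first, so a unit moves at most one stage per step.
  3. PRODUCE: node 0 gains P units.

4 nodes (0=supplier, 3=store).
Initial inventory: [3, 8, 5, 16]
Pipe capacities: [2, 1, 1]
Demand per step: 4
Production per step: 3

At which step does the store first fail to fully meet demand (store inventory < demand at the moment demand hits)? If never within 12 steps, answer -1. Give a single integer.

Step 1: demand=4,sold=4 ship[2->3]=1 ship[1->2]=1 ship[0->1]=2 prod=3 -> [4 9 5 13]
Step 2: demand=4,sold=4 ship[2->3]=1 ship[1->2]=1 ship[0->1]=2 prod=3 -> [5 10 5 10]
Step 3: demand=4,sold=4 ship[2->3]=1 ship[1->2]=1 ship[0->1]=2 prod=3 -> [6 11 5 7]
Step 4: demand=4,sold=4 ship[2->3]=1 ship[1->2]=1 ship[0->1]=2 prod=3 -> [7 12 5 4]
Step 5: demand=4,sold=4 ship[2->3]=1 ship[1->2]=1 ship[0->1]=2 prod=3 -> [8 13 5 1]
Step 6: demand=4,sold=1 ship[2->3]=1 ship[1->2]=1 ship[0->1]=2 prod=3 -> [9 14 5 1]
Step 7: demand=4,sold=1 ship[2->3]=1 ship[1->2]=1 ship[0->1]=2 prod=3 -> [10 15 5 1]
Step 8: demand=4,sold=1 ship[2->3]=1 ship[1->2]=1 ship[0->1]=2 prod=3 -> [11 16 5 1]
Step 9: demand=4,sold=1 ship[2->3]=1 ship[1->2]=1 ship[0->1]=2 prod=3 -> [12 17 5 1]
Step 10: demand=4,sold=1 ship[2->3]=1 ship[1->2]=1 ship[0->1]=2 prod=3 -> [13 18 5 1]
Step 11: demand=4,sold=1 ship[2->3]=1 ship[1->2]=1 ship[0->1]=2 prod=3 -> [14 19 5 1]
Step 12: demand=4,sold=1 ship[2->3]=1 ship[1->2]=1 ship[0->1]=2 prod=3 -> [15 20 5 1]
First stockout at step 6

6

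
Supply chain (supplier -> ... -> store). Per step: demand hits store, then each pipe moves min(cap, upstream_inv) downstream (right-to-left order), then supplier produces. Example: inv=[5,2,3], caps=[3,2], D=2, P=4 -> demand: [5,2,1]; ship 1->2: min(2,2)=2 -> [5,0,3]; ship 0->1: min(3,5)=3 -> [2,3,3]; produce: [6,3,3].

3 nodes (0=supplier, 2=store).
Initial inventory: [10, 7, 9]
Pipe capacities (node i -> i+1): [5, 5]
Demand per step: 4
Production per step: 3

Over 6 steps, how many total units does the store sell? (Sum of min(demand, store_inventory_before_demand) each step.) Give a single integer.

Answer: 24

Derivation:
Step 1: sold=4 (running total=4) -> [8 7 10]
Step 2: sold=4 (running total=8) -> [6 7 11]
Step 3: sold=4 (running total=12) -> [4 7 12]
Step 4: sold=4 (running total=16) -> [3 6 13]
Step 5: sold=4 (running total=20) -> [3 4 14]
Step 6: sold=4 (running total=24) -> [3 3 14]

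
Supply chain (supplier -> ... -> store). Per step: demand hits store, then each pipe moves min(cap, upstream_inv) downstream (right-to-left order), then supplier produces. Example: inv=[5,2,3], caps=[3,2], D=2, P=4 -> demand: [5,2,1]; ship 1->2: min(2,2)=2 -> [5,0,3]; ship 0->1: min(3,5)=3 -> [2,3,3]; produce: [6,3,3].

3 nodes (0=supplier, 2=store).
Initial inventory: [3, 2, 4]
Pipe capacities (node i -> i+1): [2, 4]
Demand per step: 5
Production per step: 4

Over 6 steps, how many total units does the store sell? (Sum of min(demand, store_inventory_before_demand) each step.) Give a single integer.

Step 1: sold=4 (running total=4) -> [5 2 2]
Step 2: sold=2 (running total=6) -> [7 2 2]
Step 3: sold=2 (running total=8) -> [9 2 2]
Step 4: sold=2 (running total=10) -> [11 2 2]
Step 5: sold=2 (running total=12) -> [13 2 2]
Step 6: sold=2 (running total=14) -> [15 2 2]

Answer: 14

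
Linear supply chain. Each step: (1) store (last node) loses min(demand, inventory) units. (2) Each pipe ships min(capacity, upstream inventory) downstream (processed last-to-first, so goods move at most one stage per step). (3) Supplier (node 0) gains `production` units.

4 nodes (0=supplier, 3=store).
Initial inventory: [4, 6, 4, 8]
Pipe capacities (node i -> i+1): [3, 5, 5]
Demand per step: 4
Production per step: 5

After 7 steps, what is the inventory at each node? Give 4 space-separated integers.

Step 1: demand=4,sold=4 ship[2->3]=4 ship[1->2]=5 ship[0->1]=3 prod=5 -> inv=[6 4 5 8]
Step 2: demand=4,sold=4 ship[2->3]=5 ship[1->2]=4 ship[0->1]=3 prod=5 -> inv=[8 3 4 9]
Step 3: demand=4,sold=4 ship[2->3]=4 ship[1->2]=3 ship[0->1]=3 prod=5 -> inv=[10 3 3 9]
Step 4: demand=4,sold=4 ship[2->3]=3 ship[1->2]=3 ship[0->1]=3 prod=5 -> inv=[12 3 3 8]
Step 5: demand=4,sold=4 ship[2->3]=3 ship[1->2]=3 ship[0->1]=3 prod=5 -> inv=[14 3 3 7]
Step 6: demand=4,sold=4 ship[2->3]=3 ship[1->2]=3 ship[0->1]=3 prod=5 -> inv=[16 3 3 6]
Step 7: demand=4,sold=4 ship[2->3]=3 ship[1->2]=3 ship[0->1]=3 prod=5 -> inv=[18 3 3 5]

18 3 3 5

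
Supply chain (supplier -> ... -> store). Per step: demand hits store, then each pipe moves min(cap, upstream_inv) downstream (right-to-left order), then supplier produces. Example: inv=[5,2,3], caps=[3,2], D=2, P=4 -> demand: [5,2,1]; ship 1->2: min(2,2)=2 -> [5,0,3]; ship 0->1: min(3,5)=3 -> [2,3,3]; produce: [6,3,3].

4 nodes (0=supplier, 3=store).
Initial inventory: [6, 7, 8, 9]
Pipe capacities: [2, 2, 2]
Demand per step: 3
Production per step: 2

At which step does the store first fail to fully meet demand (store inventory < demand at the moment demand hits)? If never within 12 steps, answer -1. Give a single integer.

Step 1: demand=3,sold=3 ship[2->3]=2 ship[1->2]=2 ship[0->1]=2 prod=2 -> [6 7 8 8]
Step 2: demand=3,sold=3 ship[2->3]=2 ship[1->2]=2 ship[0->1]=2 prod=2 -> [6 7 8 7]
Step 3: demand=3,sold=3 ship[2->3]=2 ship[1->2]=2 ship[0->1]=2 prod=2 -> [6 7 8 6]
Step 4: demand=3,sold=3 ship[2->3]=2 ship[1->2]=2 ship[0->1]=2 prod=2 -> [6 7 8 5]
Step 5: demand=3,sold=3 ship[2->3]=2 ship[1->2]=2 ship[0->1]=2 prod=2 -> [6 7 8 4]
Step 6: demand=3,sold=3 ship[2->3]=2 ship[1->2]=2 ship[0->1]=2 prod=2 -> [6 7 8 3]
Step 7: demand=3,sold=3 ship[2->3]=2 ship[1->2]=2 ship[0->1]=2 prod=2 -> [6 7 8 2]
Step 8: demand=3,sold=2 ship[2->3]=2 ship[1->2]=2 ship[0->1]=2 prod=2 -> [6 7 8 2]
Step 9: demand=3,sold=2 ship[2->3]=2 ship[1->2]=2 ship[0->1]=2 prod=2 -> [6 7 8 2]
Step 10: demand=3,sold=2 ship[2->3]=2 ship[1->2]=2 ship[0->1]=2 prod=2 -> [6 7 8 2]
Step 11: demand=3,sold=2 ship[2->3]=2 ship[1->2]=2 ship[0->1]=2 prod=2 -> [6 7 8 2]
Step 12: demand=3,sold=2 ship[2->3]=2 ship[1->2]=2 ship[0->1]=2 prod=2 -> [6 7 8 2]
First stockout at step 8

8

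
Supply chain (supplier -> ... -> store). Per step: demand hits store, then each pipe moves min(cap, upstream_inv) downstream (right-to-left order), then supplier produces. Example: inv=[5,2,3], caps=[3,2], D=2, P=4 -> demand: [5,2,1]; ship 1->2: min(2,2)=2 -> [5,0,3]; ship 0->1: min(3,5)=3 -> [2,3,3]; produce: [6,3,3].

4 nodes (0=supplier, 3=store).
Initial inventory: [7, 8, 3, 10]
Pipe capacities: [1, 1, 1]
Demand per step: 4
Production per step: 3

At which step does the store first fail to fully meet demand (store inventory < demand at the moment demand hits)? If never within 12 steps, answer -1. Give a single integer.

Step 1: demand=4,sold=4 ship[2->3]=1 ship[1->2]=1 ship[0->1]=1 prod=3 -> [9 8 3 7]
Step 2: demand=4,sold=4 ship[2->3]=1 ship[1->2]=1 ship[0->1]=1 prod=3 -> [11 8 3 4]
Step 3: demand=4,sold=4 ship[2->3]=1 ship[1->2]=1 ship[0->1]=1 prod=3 -> [13 8 3 1]
Step 4: demand=4,sold=1 ship[2->3]=1 ship[1->2]=1 ship[0->1]=1 prod=3 -> [15 8 3 1]
Step 5: demand=4,sold=1 ship[2->3]=1 ship[1->2]=1 ship[0->1]=1 prod=3 -> [17 8 3 1]
Step 6: demand=4,sold=1 ship[2->3]=1 ship[1->2]=1 ship[0->1]=1 prod=3 -> [19 8 3 1]
Step 7: demand=4,sold=1 ship[2->3]=1 ship[1->2]=1 ship[0->1]=1 prod=3 -> [21 8 3 1]
Step 8: demand=4,sold=1 ship[2->3]=1 ship[1->2]=1 ship[0->1]=1 prod=3 -> [23 8 3 1]
Step 9: demand=4,sold=1 ship[2->3]=1 ship[1->2]=1 ship[0->1]=1 prod=3 -> [25 8 3 1]
Step 10: demand=4,sold=1 ship[2->3]=1 ship[1->2]=1 ship[0->1]=1 prod=3 -> [27 8 3 1]
Step 11: demand=4,sold=1 ship[2->3]=1 ship[1->2]=1 ship[0->1]=1 prod=3 -> [29 8 3 1]
Step 12: demand=4,sold=1 ship[2->3]=1 ship[1->2]=1 ship[0->1]=1 prod=3 -> [31 8 3 1]
First stockout at step 4

4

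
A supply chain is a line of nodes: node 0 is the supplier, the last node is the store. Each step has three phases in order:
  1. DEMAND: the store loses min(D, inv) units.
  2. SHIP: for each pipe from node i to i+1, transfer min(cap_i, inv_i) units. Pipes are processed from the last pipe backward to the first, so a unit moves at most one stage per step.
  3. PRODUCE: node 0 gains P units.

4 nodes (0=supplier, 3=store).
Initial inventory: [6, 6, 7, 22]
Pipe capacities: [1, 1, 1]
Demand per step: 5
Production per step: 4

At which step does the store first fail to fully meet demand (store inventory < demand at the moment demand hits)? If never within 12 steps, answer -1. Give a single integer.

Step 1: demand=5,sold=5 ship[2->3]=1 ship[1->2]=1 ship[0->1]=1 prod=4 -> [9 6 7 18]
Step 2: demand=5,sold=5 ship[2->3]=1 ship[1->2]=1 ship[0->1]=1 prod=4 -> [12 6 7 14]
Step 3: demand=5,sold=5 ship[2->3]=1 ship[1->2]=1 ship[0->1]=1 prod=4 -> [15 6 7 10]
Step 4: demand=5,sold=5 ship[2->3]=1 ship[1->2]=1 ship[0->1]=1 prod=4 -> [18 6 7 6]
Step 5: demand=5,sold=5 ship[2->3]=1 ship[1->2]=1 ship[0->1]=1 prod=4 -> [21 6 7 2]
Step 6: demand=5,sold=2 ship[2->3]=1 ship[1->2]=1 ship[0->1]=1 prod=4 -> [24 6 7 1]
Step 7: demand=5,sold=1 ship[2->3]=1 ship[1->2]=1 ship[0->1]=1 prod=4 -> [27 6 7 1]
Step 8: demand=5,sold=1 ship[2->3]=1 ship[1->2]=1 ship[0->1]=1 prod=4 -> [30 6 7 1]
Step 9: demand=5,sold=1 ship[2->3]=1 ship[1->2]=1 ship[0->1]=1 prod=4 -> [33 6 7 1]
Step 10: demand=5,sold=1 ship[2->3]=1 ship[1->2]=1 ship[0->1]=1 prod=4 -> [36 6 7 1]
Step 11: demand=5,sold=1 ship[2->3]=1 ship[1->2]=1 ship[0->1]=1 prod=4 -> [39 6 7 1]
Step 12: demand=5,sold=1 ship[2->3]=1 ship[1->2]=1 ship[0->1]=1 prod=4 -> [42 6 7 1]
First stockout at step 6

6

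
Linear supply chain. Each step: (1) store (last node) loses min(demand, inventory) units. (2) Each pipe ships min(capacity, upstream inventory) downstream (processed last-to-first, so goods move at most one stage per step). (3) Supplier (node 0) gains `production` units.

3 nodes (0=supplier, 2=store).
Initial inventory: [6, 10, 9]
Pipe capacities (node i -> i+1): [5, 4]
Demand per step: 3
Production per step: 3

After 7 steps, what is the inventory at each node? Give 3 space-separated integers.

Step 1: demand=3,sold=3 ship[1->2]=4 ship[0->1]=5 prod=3 -> inv=[4 11 10]
Step 2: demand=3,sold=3 ship[1->2]=4 ship[0->1]=4 prod=3 -> inv=[3 11 11]
Step 3: demand=3,sold=3 ship[1->2]=4 ship[0->1]=3 prod=3 -> inv=[3 10 12]
Step 4: demand=3,sold=3 ship[1->2]=4 ship[0->1]=3 prod=3 -> inv=[3 9 13]
Step 5: demand=3,sold=3 ship[1->2]=4 ship[0->1]=3 prod=3 -> inv=[3 8 14]
Step 6: demand=3,sold=3 ship[1->2]=4 ship[0->1]=3 prod=3 -> inv=[3 7 15]
Step 7: demand=3,sold=3 ship[1->2]=4 ship[0->1]=3 prod=3 -> inv=[3 6 16]

3 6 16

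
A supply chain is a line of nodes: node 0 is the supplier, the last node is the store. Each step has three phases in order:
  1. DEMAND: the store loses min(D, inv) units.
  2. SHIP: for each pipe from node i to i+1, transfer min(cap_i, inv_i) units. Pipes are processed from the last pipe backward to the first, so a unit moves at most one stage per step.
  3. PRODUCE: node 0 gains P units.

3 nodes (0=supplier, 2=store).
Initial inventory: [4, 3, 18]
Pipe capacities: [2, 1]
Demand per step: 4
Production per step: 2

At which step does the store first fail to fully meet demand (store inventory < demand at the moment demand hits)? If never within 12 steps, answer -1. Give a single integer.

Step 1: demand=4,sold=4 ship[1->2]=1 ship[0->1]=2 prod=2 -> [4 4 15]
Step 2: demand=4,sold=4 ship[1->2]=1 ship[0->1]=2 prod=2 -> [4 5 12]
Step 3: demand=4,sold=4 ship[1->2]=1 ship[0->1]=2 prod=2 -> [4 6 9]
Step 4: demand=4,sold=4 ship[1->2]=1 ship[0->1]=2 prod=2 -> [4 7 6]
Step 5: demand=4,sold=4 ship[1->2]=1 ship[0->1]=2 prod=2 -> [4 8 3]
Step 6: demand=4,sold=3 ship[1->2]=1 ship[0->1]=2 prod=2 -> [4 9 1]
Step 7: demand=4,sold=1 ship[1->2]=1 ship[0->1]=2 prod=2 -> [4 10 1]
Step 8: demand=4,sold=1 ship[1->2]=1 ship[0->1]=2 prod=2 -> [4 11 1]
Step 9: demand=4,sold=1 ship[1->2]=1 ship[0->1]=2 prod=2 -> [4 12 1]
Step 10: demand=4,sold=1 ship[1->2]=1 ship[0->1]=2 prod=2 -> [4 13 1]
Step 11: demand=4,sold=1 ship[1->2]=1 ship[0->1]=2 prod=2 -> [4 14 1]
Step 12: demand=4,sold=1 ship[1->2]=1 ship[0->1]=2 prod=2 -> [4 15 1]
First stockout at step 6

6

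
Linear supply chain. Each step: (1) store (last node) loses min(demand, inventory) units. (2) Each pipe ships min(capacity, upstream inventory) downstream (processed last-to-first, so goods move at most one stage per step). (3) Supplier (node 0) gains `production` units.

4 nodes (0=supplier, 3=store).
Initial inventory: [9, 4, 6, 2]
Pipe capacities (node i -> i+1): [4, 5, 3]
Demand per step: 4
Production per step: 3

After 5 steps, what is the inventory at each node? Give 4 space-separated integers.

Step 1: demand=4,sold=2 ship[2->3]=3 ship[1->2]=4 ship[0->1]=4 prod=3 -> inv=[8 4 7 3]
Step 2: demand=4,sold=3 ship[2->3]=3 ship[1->2]=4 ship[0->1]=4 prod=3 -> inv=[7 4 8 3]
Step 3: demand=4,sold=3 ship[2->3]=3 ship[1->2]=4 ship[0->1]=4 prod=3 -> inv=[6 4 9 3]
Step 4: demand=4,sold=3 ship[2->3]=3 ship[1->2]=4 ship[0->1]=4 prod=3 -> inv=[5 4 10 3]
Step 5: demand=4,sold=3 ship[2->3]=3 ship[1->2]=4 ship[0->1]=4 prod=3 -> inv=[4 4 11 3]

4 4 11 3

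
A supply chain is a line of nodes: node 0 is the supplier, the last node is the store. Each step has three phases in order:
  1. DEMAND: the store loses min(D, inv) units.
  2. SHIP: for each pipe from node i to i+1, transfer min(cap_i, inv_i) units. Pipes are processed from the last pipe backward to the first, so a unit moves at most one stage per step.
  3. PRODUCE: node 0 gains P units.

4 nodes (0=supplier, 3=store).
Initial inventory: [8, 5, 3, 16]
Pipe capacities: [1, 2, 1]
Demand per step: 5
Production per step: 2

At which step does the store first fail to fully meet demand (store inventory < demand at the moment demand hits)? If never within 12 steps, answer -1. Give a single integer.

Step 1: demand=5,sold=5 ship[2->3]=1 ship[1->2]=2 ship[0->1]=1 prod=2 -> [9 4 4 12]
Step 2: demand=5,sold=5 ship[2->3]=1 ship[1->2]=2 ship[0->1]=1 prod=2 -> [10 3 5 8]
Step 3: demand=5,sold=5 ship[2->3]=1 ship[1->2]=2 ship[0->1]=1 prod=2 -> [11 2 6 4]
Step 4: demand=5,sold=4 ship[2->3]=1 ship[1->2]=2 ship[0->1]=1 prod=2 -> [12 1 7 1]
Step 5: demand=5,sold=1 ship[2->3]=1 ship[1->2]=1 ship[0->1]=1 prod=2 -> [13 1 7 1]
Step 6: demand=5,sold=1 ship[2->3]=1 ship[1->2]=1 ship[0->1]=1 prod=2 -> [14 1 7 1]
Step 7: demand=5,sold=1 ship[2->3]=1 ship[1->2]=1 ship[0->1]=1 prod=2 -> [15 1 7 1]
Step 8: demand=5,sold=1 ship[2->3]=1 ship[1->2]=1 ship[0->1]=1 prod=2 -> [16 1 7 1]
Step 9: demand=5,sold=1 ship[2->3]=1 ship[1->2]=1 ship[0->1]=1 prod=2 -> [17 1 7 1]
Step 10: demand=5,sold=1 ship[2->3]=1 ship[1->2]=1 ship[0->1]=1 prod=2 -> [18 1 7 1]
Step 11: demand=5,sold=1 ship[2->3]=1 ship[1->2]=1 ship[0->1]=1 prod=2 -> [19 1 7 1]
Step 12: demand=5,sold=1 ship[2->3]=1 ship[1->2]=1 ship[0->1]=1 prod=2 -> [20 1 7 1]
First stockout at step 4

4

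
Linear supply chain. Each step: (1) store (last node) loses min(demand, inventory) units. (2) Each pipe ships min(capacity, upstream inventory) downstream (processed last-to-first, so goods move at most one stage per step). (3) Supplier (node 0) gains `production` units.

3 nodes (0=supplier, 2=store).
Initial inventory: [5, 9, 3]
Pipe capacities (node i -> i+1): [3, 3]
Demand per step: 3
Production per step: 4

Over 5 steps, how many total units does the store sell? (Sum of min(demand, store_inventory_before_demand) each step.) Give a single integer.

Step 1: sold=3 (running total=3) -> [6 9 3]
Step 2: sold=3 (running total=6) -> [7 9 3]
Step 3: sold=3 (running total=9) -> [8 9 3]
Step 4: sold=3 (running total=12) -> [9 9 3]
Step 5: sold=3 (running total=15) -> [10 9 3]

Answer: 15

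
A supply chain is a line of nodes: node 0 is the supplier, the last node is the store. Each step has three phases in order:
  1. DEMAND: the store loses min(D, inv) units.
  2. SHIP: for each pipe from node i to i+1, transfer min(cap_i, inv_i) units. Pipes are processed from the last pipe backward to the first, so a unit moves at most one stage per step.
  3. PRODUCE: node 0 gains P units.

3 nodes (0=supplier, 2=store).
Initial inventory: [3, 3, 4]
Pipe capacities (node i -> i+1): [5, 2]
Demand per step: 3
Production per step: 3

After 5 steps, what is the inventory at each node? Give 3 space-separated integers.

Step 1: demand=3,sold=3 ship[1->2]=2 ship[0->1]=3 prod=3 -> inv=[3 4 3]
Step 2: demand=3,sold=3 ship[1->2]=2 ship[0->1]=3 prod=3 -> inv=[3 5 2]
Step 3: demand=3,sold=2 ship[1->2]=2 ship[0->1]=3 prod=3 -> inv=[3 6 2]
Step 4: demand=3,sold=2 ship[1->2]=2 ship[0->1]=3 prod=3 -> inv=[3 7 2]
Step 5: demand=3,sold=2 ship[1->2]=2 ship[0->1]=3 prod=3 -> inv=[3 8 2]

3 8 2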